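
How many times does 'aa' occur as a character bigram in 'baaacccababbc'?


Scanning 'baaacccababbc' for bigram 'aa':
  Position 0: 'ba' -> no
  Position 1: 'aa' -> MATCH
  Position 2: 'aa' -> MATCH
  Position 3: 'ac' -> no
  Position 4: 'cc' -> no
  Position 5: 'cc' -> no
  Position 6: 'ca' -> no
  Position 7: 'ab' -> no
  Position 8: 'ba' -> no
  Position 9: 'ab' -> no
  Position 10: 'bb' -> no
  Position 11: 'bc' -> no
Total matches: 2

2


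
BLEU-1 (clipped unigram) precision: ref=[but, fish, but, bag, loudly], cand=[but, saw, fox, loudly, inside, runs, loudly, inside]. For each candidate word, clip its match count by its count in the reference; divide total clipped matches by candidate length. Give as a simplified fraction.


Reference word counts: {'bag': 1, 'but': 2, 'fish': 1, 'loudly': 1}
Checking each candidate word (with clipping):
  'but' -> in reference (ref count 2, used 1/2) -> match (matches: 1)
  'saw' -> not in reference -> no match (matches: 1)
  'fox' -> not in reference -> no match (matches: 1)
  'loudly' -> in reference (ref count 1, used 1/1) -> match (matches: 2)
  'inside' -> not in reference -> no match (matches: 2)
  'runs' -> not in reference -> no match (matches: 2)
  'loudly' -> ref count 1 already used up (1/1) -> clipped, no match (matches: 2)
  'inside' -> not in reference -> no match (matches: 2)
Clipped matches: 2, Candidate length: 8
Precision = 2/8 = 1/4

1/4


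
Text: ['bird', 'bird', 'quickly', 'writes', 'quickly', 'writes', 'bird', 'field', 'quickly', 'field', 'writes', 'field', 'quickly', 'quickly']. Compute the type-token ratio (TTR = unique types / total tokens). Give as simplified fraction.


Tokens: 14
Unique types: ('bird', 'field', 'quickly', 'writes') = 4
TTR = 4/14
Simplify: divide both by 2 -> 2/7
TTR = 2/7

2/7


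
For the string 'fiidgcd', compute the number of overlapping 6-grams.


String 'fiidgcd' has length L = 7.
Number of overlapping n-grams = L - n + 1
Substituting: 7 - 6 + 1 = 2

2


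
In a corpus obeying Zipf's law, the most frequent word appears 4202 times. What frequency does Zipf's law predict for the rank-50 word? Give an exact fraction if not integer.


Zipf's law: freq(rank) = f1 / rank
f1 = 4202, rank = 50
freq = 4202 / 50
GCD(4202, 50) = 2
Simplified: 2101/25

2101/25


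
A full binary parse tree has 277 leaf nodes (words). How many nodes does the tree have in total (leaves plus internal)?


Leaf nodes (terminals): 277
Internal nodes = n - 1 = 277 - 1 = 276
Total = leaves + internal = 277 + 276 = 553

553


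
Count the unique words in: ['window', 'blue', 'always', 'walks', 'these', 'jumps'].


Listing all tokens and tracking unique types:
  Token 1: 'window' -> NEW (unique so far: 1)
  Token 2: 'blue' -> NEW (unique so far: 2)
  Token 3: 'always' -> NEW (unique so far: 3)
  Token 4: 'walks' -> NEW (unique so far: 4)
  Token 5: 'these' -> NEW (unique so far: 5)
  Token 6: 'jumps' -> NEW (unique so far: 6)
Unique types: ('always', 'blue', 'jumps', 'these', 'walks', 'window')
Vocabulary size: 6

6


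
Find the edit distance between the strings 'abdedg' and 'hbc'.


Building DP table for s1='abdedg' (len 6) and s2='hbc' (len 3):
       h  b  c
    0  1  2  3
  a 1  1  2  3
  b 2  2  1  2
  d 3  3  2  2
  e 4  4  3  3
  d 5  5  4  4
  g 6  6  5  5
Edit distance = dp[6][3] = 5

5


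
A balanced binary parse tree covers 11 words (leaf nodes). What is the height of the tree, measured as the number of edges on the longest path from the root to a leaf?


In a balanced binary tree with n leaves the deepest leaf is ceil(log2(n)) edges below the root.
log2(11) = 3.4594
ceil(3.4594) = 4
height (edges) = 4

4


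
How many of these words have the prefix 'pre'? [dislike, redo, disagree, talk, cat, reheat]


Checking each word for prefix 'pre':
  'dislike' -> no (count: 0)
  'redo' -> no (count: 0)
  'disagree' -> no (count: 0)
  'talk' -> no (count: 0)
  'cat' -> no (count: 0)
  'reheat' -> no (count: 0)
Total with prefix 'pre': 0

0


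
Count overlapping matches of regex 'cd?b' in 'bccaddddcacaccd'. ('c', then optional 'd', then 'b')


Pattern: cd?b means 'c', then optional 'd', then 'b'.
Scanning 'bccaddddcacaccd' position-by-position:
  Pos 0: window 'bcc' -> no
  Pos 1: window 'cca' -> no
  Pos 2: window 'cad' -> no
  Pos 3: window 'add' -> no
  Pos 4: window 'ddd' -> no
  Pos 5: window 'ddd' -> no
  Pos 6: window 'ddc' -> no
  Pos 7: window 'dca' -> no
  Pos 8: window 'cac' -> no
  Pos 9: window 'aca' -> no
  Pos 10: window 'cac' -> no
  Pos 11: window 'acc' -> no
  Pos 12: window 'ccd' -> no
  Pos 13: window 'cd' -> no
  Pos 14: window 'd' -> no
Total matches: 0

0


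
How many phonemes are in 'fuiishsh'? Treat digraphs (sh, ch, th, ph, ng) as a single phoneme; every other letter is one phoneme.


Parsing 'fuiishsh' greedily, digraphs first:
  'f' -> consonant phoneme (phonemes so far: 1)
  'u' -> vowel phoneme (phonemes so far: 2)
  'i' -> vowel phoneme (phonemes so far: 3)
  'i' -> vowel phoneme (phonemes so far: 4)
  'sh' -> digraph (1 consonant phoneme) (phonemes so far: 5)
  'sh' -> digraph (1 consonant phoneme) (phonemes so far: 6)
Total phonemes: 6

6


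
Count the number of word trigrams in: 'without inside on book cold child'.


Word trigrams from [6] words:
  Trigram 1: (without inside on)
  Trigram 2: (inside on book)
  Trigram 3: (on book cold)
  Trigram 4: (book cold child)
Total word trigrams: 6 - 2 = 4

4


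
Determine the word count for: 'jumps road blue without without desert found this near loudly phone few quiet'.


Counting words by splitting on spaces:
  Word 1: 'jumps'
  Word 2: 'road'
  Word 3: 'blue'
  Word 4: 'without'
  Word 5: 'without'
  Word 6: 'desert'
  Word 7: 'found'
  Word 8: 'this'
  Word 9: 'near'
  Word 10: 'loudly'
  Word 11: 'phone'
  Word 12: 'few'
  Word 13: 'quiet'
Total words: 13

13


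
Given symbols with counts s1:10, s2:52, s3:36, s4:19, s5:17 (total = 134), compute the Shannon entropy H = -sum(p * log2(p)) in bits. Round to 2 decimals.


Computing entropy H = -sum(p_i * log2(p_i)):
  s1: p = 10/134 = 0.0746, -p*log2(p) = 0.2794
  s2: p = 52/134 = 0.3881, -p*log2(p) = 0.5300
  s3: p = 36/134 = 0.2687, -p*log2(p) = 0.5094
  s4: p = 19/134 = 0.1418, -p*log2(p) = 0.3996
  s5: p = 17/134 = 0.1269, -p*log2(p) = 0.3779
H = sum of terms = 2.0963
Rounded to 2 decimals: 2.10

2.10


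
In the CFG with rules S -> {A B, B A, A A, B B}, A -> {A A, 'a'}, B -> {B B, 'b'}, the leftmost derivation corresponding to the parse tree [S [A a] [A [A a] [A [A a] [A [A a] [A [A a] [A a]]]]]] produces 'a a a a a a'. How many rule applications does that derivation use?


Every bracketed nonterminal node [X ...] in the tree is produced by exactly one rule application.
Reading the tree off as a leftmost derivation:
  Step 1: S  =>  A A   (applied S -> A A)
  Step 2: A A  =>  a A   (applied A -> a)
  Step 3: a A  =>  a A A   (applied A -> A A)
  Step 4: a A A  =>  a a A   (applied A -> a)
  Step 5: a a A  =>  a a A A   (applied A -> A A)
  Step 6: a a A A  =>  a a a A   (applied A -> a)
  Step 7: a a a A  =>  a a a A A   (applied A -> A A)
  Step 8: a a a A A  =>  a a a a A   (applied A -> a)
  Step 9: a a a a A  =>  a a a a A A   (applied A -> A A)
  Step 10: a a a a A A  =>  a a a a a A   (applied A -> a)
  Step 11: a a a a a A  =>  a a a a a a   (applied A -> a)
Final yield: a a a a a a
Total rewrite steps: 11

11


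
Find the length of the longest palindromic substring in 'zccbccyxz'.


Scanning 'zccbccyxz' for palindromic substrings.
Substring at positions 1-5: 'ccbcc'.
Check: reverse('ccbcc') = 'ccbcc' -> palindrome confirmed.
Neighbouring characters ('z' / 'y') break symmetry, so it cannot extend further.
No longer palindromic substring exists; longest length = 5

5


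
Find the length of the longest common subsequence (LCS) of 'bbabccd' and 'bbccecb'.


DP table for LCS of 'bbabccd' and 'bbccecb':
       b  b  c  c  e  c  b
    0  0  0  0  0  0  0  0
  b 0  1  1  1  1  1  1  1
  b 0  1  2  2  2  2  2  2
  a 0  1  2  2  2  2  2  2
  b 0  1  2  2  2  2  2  3
  c 0  1  2  3  3  3  3  3
  c 0  1  2  3  4  4  4  4
  d 0  1  2  3  4  4  4  4
LCS: 'bbcc'
LCS length = 4

4


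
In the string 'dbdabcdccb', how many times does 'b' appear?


Scanning 'dbdabcdccb' for 'b':
  Position 1: 'b' -> MATCH (count: 1)
  Position 4: 'b' -> MATCH (count: 2)
  Position 9: 'b' -> MATCH (count: 3)
Total occurrences of 'b': 3

3


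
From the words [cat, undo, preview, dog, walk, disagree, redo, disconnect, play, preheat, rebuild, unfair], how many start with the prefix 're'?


Checking each word for prefix 're':
  'cat' -> no (count: 0)
  'undo' -> no (count: 0)
  'preview' -> no (count: 0)
  'dog' -> no (count: 0)
  'walk' -> no (count: 0)
  'disagree' -> no (count: 0)
  'redo' -> YES, starts with 're' (count: 1)
  'disconnect' -> no (count: 1)
  'play' -> no (count: 1)
  'preheat' -> no (count: 1)
  'rebuild' -> YES, starts with 're' (count: 2)
  'unfair' -> no (count: 2)
Total with prefix 're': 2

2


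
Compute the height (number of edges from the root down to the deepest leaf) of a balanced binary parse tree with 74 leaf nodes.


In a balanced binary tree with n leaves the deepest leaf is ceil(log2(n)) edges below the root.
log2(74) = 6.2095
ceil(6.2095) = 7
height (edges) = 7

7


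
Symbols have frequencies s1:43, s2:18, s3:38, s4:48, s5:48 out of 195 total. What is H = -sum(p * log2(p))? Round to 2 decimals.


Computing entropy H = -sum(p_i * log2(p_i)):
  s1: p = 43/195 = 0.2205, -p*log2(p) = 0.4810
  s2: p = 18/195 = 0.0923, -p*log2(p) = 0.3173
  s3: p = 38/195 = 0.1949, -p*log2(p) = 0.4598
  s4: p = 48/195 = 0.2462, -p*log2(p) = 0.4978
  s5: p = 48/195 = 0.2462, -p*log2(p) = 0.4978
H = sum of terms = 2.2537
Rounded to 2 decimals: 2.25

2.25


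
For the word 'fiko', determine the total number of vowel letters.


Scanning each character of 'fiko':
  Position 1: 'f' -> consonant (running count: 0)
  Position 2: 'i' -> vowel (running count: 1)
  Position 3: 'k' -> consonant (running count: 1)
  Position 4: 'o' -> vowel (running count: 2)
Total vowels: 2

2


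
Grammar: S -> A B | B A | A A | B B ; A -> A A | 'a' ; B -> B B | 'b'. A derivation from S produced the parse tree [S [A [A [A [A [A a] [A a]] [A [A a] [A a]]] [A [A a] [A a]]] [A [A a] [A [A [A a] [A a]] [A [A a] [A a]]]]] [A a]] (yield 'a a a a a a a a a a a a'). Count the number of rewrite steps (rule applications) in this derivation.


Every bracketed nonterminal node [X ...] in the tree is produced by exactly one rule application.
Reading the tree off as a leftmost derivation:
  Step 1: S  =>  A A   (applied S -> A A)
  Step 2: A A  =>  A A A   (applied A -> A A)
  Step 3: A A A  =>  A A A A   (applied A -> A A)
  Step 4: A A A A  =>  A A A A A   (applied A -> A A)
  Step 5: A A A A A  =>  A A A A A A   (applied A -> A A)
  Step 6: A A A A A A  =>  a A A A A A   (applied A -> a)
  Step 7: a A A A A A  =>  a a A A A A   (applied A -> a)
  Step 8: a a A A A A  =>  a a A A A A A   (applied A -> A A)
  Step 9: a a A A A A A  =>  a a a A A A A   (applied A -> a)
  Step 10: a a a A A A A  =>  a a a a A A A   (applied A -> a)
  Step 11: a a a a A A A  =>  a a a a A A A A   (applied A -> A A)
  Step 12: a a a a A A A A  =>  a a a a a A A A   (applied A -> a)
  Step 13: a a a a a A A A  =>  a a a a a a A A   (applied A -> a)
  Step 14: a a a a a a A A  =>  a a a a a a A A A   (applied A -> A A)
  Step 15: a a a a a a A A A  =>  a a a a a a a A A   (applied A -> a)
  Step 16: a a a a a a a A A  =>  a a a a a a a A A A   (applied A -> A A)
  Step 17: a a a a a a a A A A  =>  a a a a a a a A A A A   (applied A -> A A)
  Step 18: a a a a a a a A A A A  =>  a a a a a a a a A A A   (applied A -> a)
  Step 19: a a a a a a a a A A A  =>  a a a a a a a a a A A   (applied A -> a)
  Step 20: a a a a a a a a a A A  =>  a a a a a a a a a A A A   (applied A -> A A)
  Step 21: a a a a a a a a a A A A  =>  a a a a a a a a a a A A   (applied A -> a)
  Step 22: a a a a a a a a a a A A  =>  a a a a a a a a a a a A   (applied A -> a)
  Step 23: a a a a a a a a a a a A  =>  a a a a a a a a a a a a   (applied A -> a)
Final yield: a a a a a a a a a a a a
Total rewrite steps: 23

23


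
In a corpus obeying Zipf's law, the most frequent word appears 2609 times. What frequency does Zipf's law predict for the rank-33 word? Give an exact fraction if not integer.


Zipf's law: freq(rank) = f1 / rank
f1 = 2609, rank = 33
freq = 2609 / 33
GCD(2609, 33) = 1
Simplified: 2609/33

2609/33


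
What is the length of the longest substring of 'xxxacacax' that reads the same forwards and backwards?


Scanning 'xxxacacax' for palindromic substrings.
Substring at positions 2-8: 'xacacax'.
Check: reverse('xacacax') = 'xacacax' -> palindrome confirmed.
Neighbouring characters ('x' / '-') break symmetry, so it cannot extend further.
No longer palindromic substring exists; longest length = 7

7


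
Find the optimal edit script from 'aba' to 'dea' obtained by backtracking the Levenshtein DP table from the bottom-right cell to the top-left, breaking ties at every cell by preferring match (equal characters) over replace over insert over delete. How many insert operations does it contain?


Edit distance = 2. Backtracking from cell (3, 3) with preference match > replace > insert > delete,
then listing the resulting alignment 'aba' -> 'dea' left to right:
  Step 1: replace a->d
  Step 2: replace b->e
  Step 3: keep 'a'
Total insertions: 0

0


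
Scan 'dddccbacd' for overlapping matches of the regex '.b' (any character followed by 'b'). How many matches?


Pattern: .b means any character followed by 'b'.
Scanning 'dddccbacd' position-by-position:
  Pos 0: window 'dd' -> no
  Pos 1: window 'dd' -> no
  Pos 2: window 'dc' -> no
  Pos 3: window 'cc' -> no
  Pos 4: window 'cb' -> MATCH
  Pos 5: window 'ba' -> no
  Pos 6: window 'ac' -> no
  Pos 7: window 'cd' -> no
  Pos 8: window 'd' -> no
Total matches: 1

1


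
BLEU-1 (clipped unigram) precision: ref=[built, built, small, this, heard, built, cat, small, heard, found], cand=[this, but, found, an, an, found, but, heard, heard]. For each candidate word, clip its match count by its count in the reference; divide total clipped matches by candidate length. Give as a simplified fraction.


Reference word counts: {'built': 3, 'cat': 1, 'found': 1, 'heard': 2, 'small': 2, 'this': 1}
Checking each candidate word (with clipping):
  'this' -> in reference (ref count 1, used 1/1) -> match (matches: 1)
  'but' -> not in reference -> no match (matches: 1)
  'found' -> in reference (ref count 1, used 1/1) -> match (matches: 2)
  'an' -> not in reference -> no match (matches: 2)
  'an' -> not in reference -> no match (matches: 2)
  'found' -> ref count 1 already used up (1/1) -> clipped, no match (matches: 2)
  'but' -> not in reference -> no match (matches: 2)
  'heard' -> in reference (ref count 2, used 1/2) -> match (matches: 3)
  'heard' -> in reference (ref count 2, used 2/2) -> match (matches: 4)
Clipped matches: 4, Candidate length: 9
Precision = 4/9

4/9


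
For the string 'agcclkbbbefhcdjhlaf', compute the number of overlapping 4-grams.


String 'agcclkbbbefhcdjhlaf' has length L = 19.
Number of overlapping n-grams = L - n + 1
Substituting: 19 - 4 + 1 = 16

16


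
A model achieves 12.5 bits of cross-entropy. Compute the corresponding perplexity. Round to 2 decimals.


Perplexity formula: PP = 2^H
H = 12.5
PP = 2^12.5
Decompose: 2^12.5 = 2^12 * 2^0.5 = 2^12 * sqrt(2)
2^12 = 4096, sqrt(2) ~ 1.4142136
PP ~ 4096 * 1.4142136 = 5792.6189056
Rounded to 2 decimals: 5792.62

5792.62


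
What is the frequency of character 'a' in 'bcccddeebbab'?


Scanning 'bcccddeebbab' for 'a':
  Position 10: 'a' -> MATCH (count: 1)
Total occurrences of 'a': 1

1


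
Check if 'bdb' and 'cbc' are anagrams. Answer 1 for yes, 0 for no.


Sort characters of 'bdb': 'bbd'
Sort characters of 'cbc': 'bcc'
Sorted forms differ -> they are NOT anagrams
Result: 0

0


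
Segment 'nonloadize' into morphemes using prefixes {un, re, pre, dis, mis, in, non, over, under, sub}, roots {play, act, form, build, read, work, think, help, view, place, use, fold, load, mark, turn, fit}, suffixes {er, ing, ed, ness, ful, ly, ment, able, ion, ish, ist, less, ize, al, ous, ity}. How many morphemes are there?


Segmenting 'nonloadize' against the inventory:
  'non' -> prefix (morpheme 1)
  'load' -> root (morpheme 2)
  'ize' -> suffix (morpheme 3)
Total morphemes: 3

3


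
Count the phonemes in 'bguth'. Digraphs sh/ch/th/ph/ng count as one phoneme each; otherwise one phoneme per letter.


Parsing 'bguth' greedily, digraphs first:
  'b' -> consonant phoneme (phonemes so far: 1)
  'g' -> consonant phoneme (phonemes so far: 2)
  'u' -> vowel phoneme (phonemes so far: 3)
  'th' -> digraph (1 consonant phoneme) (phonemes so far: 4)
Total phonemes: 4

4


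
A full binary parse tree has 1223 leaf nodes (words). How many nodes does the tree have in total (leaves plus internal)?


Leaf nodes (terminals): 1223
Internal nodes = n - 1 = 1223 - 1 = 1222
Total = leaves + internal = 1223 + 1222 = 2445

2445


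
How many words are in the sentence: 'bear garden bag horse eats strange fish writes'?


Counting words by splitting on spaces:
  Word 1: 'bear'
  Word 2: 'garden'
  Word 3: 'bag'
  Word 4: 'horse'
  Word 5: 'eats'
  Word 6: 'strange'
  Word 7: 'fish'
  Word 8: 'writes'
Total words: 8

8


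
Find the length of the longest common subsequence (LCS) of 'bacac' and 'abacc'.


DP table for LCS of 'bacac' and 'abacc':
       a  b  a  c  c
    0  0  0  0  0  0
  b 0  0  1  1  1  1
  a 0  1  1  2  2  2
  c 0  1  1  2  3  3
  a 0  1  1  2  3  3
  c 0  1  1  2  3  4
LCS: 'bacc'
LCS length = 4

4


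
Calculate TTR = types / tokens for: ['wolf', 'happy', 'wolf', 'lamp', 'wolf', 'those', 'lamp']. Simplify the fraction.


Tokens: 7
Unique types: ('happy', 'lamp', 'those', 'wolf') = 4
TTR = 4/7
Already in lowest terms.

4/7


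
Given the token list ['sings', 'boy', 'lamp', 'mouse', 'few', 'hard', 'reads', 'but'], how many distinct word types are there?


Listing all tokens and tracking unique types:
  Token 1: 'sings' -> NEW (unique so far: 1)
  Token 2: 'boy' -> NEW (unique so far: 2)
  Token 3: 'lamp' -> NEW (unique so far: 3)
  Token 4: 'mouse' -> NEW (unique so far: 4)
  Token 5: 'few' -> NEW (unique so far: 5)
  Token 6: 'hard' -> NEW (unique so far: 6)
  Token 7: 'reads' -> NEW (unique so far: 7)
  Token 8: 'but' -> NEW (unique so far: 8)
Unique types: ('boy', 'but', 'few', 'hard', 'lamp', 'mouse', 'reads', 'sings')
Vocabulary size: 8

8


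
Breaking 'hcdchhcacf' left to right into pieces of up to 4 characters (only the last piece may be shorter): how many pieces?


'hcdchhcacf' has 10 characters.
Chunking with max size 4:
  Chunk 1: 'hcdc' (positions 0-3)
  Chunk 2: 'hhca' (positions 4-7)
  Chunk 3: 'cf' (positions 8-9)
Total chunks: ceil(10 / 4) = 3

3


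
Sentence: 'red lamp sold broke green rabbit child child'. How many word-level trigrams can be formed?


Word trigrams from [8] words:
  Trigram 1: (red lamp sold)
  Trigram 2: (lamp sold broke)
  Trigram 3: (sold broke green)
  Trigram 4: (broke green rabbit)
  Trigram 5: (green rabbit child)
  Trigram 6: (rabbit child child)
Total word trigrams: 8 - 2 = 6

6


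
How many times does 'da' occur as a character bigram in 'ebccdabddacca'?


Scanning 'ebccdabddacca' for bigram 'da':
  Position 0: 'eb' -> no
  Position 1: 'bc' -> no
  Position 2: 'cc' -> no
  Position 3: 'cd' -> no
  Position 4: 'da' -> MATCH
  Position 5: 'ab' -> no
  Position 6: 'bd' -> no
  Position 7: 'dd' -> no
  Position 8: 'da' -> MATCH
  Position 9: 'ac' -> no
  Position 10: 'cc' -> no
  Position 11: 'ca' -> no
Total matches: 2

2


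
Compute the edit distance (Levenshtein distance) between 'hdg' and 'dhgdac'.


Building DP table for s1='hdg' (len 3) and s2='dhgdac' (len 6):
       d  h  g  d  a  c
    0  1  2  3  4  5  6
  h 1  1  1  2  3  4  5
  d 2  1  2  2  2  3  4
  g 3  2  2  2  3  3  4
Edit distance = dp[3][6] = 4

4


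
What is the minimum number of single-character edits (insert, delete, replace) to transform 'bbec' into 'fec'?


Building DP table for s1='bbec' (len 4) and s2='fec' (len 3):
       f  e  c
    0  1  2  3
  b 1  1  2  3
  b 2  2  2  3
  e 3  3  2  3
  c 4  4  3  2
Edit distance = dp[4][3] = 2

2


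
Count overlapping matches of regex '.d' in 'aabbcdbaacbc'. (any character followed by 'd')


Pattern: .d means any character followed by 'd'.
Scanning 'aabbcdbaacbc' position-by-position:
  Pos 0: window 'aa' -> no
  Pos 1: window 'ab' -> no
  Pos 2: window 'bb' -> no
  Pos 3: window 'bc' -> no
  Pos 4: window 'cd' -> MATCH
  Pos 5: window 'db' -> no
  Pos 6: window 'ba' -> no
  Pos 7: window 'aa' -> no
  Pos 8: window 'ac' -> no
  Pos 9: window 'cb' -> no
  Pos 10: window 'bc' -> no
  Pos 11: window 'c' -> no
Total matches: 1

1


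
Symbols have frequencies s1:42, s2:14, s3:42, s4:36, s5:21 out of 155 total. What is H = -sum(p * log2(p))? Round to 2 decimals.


Computing entropy H = -sum(p_i * log2(p_i)):
  s1: p = 42/155 = 0.2710, -p*log2(p) = 0.5105
  s2: p = 14/155 = 0.0903, -p*log2(p) = 0.3133
  s3: p = 42/155 = 0.2710, -p*log2(p) = 0.5105
  s4: p = 36/155 = 0.2323, -p*log2(p) = 0.4892
  s5: p = 21/155 = 0.1355, -p*log2(p) = 0.3907
H = sum of terms = 2.2142
Rounded to 2 decimals: 2.21

2.21


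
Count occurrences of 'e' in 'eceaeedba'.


Scanning 'eceaeedba' for 'e':
  Position 0: 'e' -> MATCH (count: 1)
  Position 2: 'e' -> MATCH (count: 2)
  Position 4: 'e' -> MATCH (count: 3)
  Position 5: 'e' -> MATCH (count: 4)
Total occurrences of 'e': 4

4


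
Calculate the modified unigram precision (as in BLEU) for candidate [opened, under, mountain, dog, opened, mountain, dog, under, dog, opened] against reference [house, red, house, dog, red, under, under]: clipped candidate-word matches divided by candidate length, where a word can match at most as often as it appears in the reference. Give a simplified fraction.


Reference word counts: {'dog': 1, 'house': 2, 'red': 2, 'under': 2}
Checking each candidate word (with clipping):
  'opened' -> not in reference -> no match (matches: 0)
  'under' -> in reference (ref count 2, used 1/2) -> match (matches: 1)
  'mountain' -> not in reference -> no match (matches: 1)
  'dog' -> in reference (ref count 1, used 1/1) -> match (matches: 2)
  'opened' -> not in reference -> no match (matches: 2)
  'mountain' -> not in reference -> no match (matches: 2)
  'dog' -> ref count 1 already used up (1/1) -> clipped, no match (matches: 2)
  'under' -> in reference (ref count 2, used 2/2) -> match (matches: 3)
  'dog' -> ref count 1 already used up (1/1) -> clipped, no match (matches: 3)
  'opened' -> not in reference -> no match (matches: 3)
Clipped matches: 3, Candidate length: 10
Precision = 3/10

3/10


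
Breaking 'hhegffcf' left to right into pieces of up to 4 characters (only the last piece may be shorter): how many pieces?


'hhegffcf' has 8 characters.
Chunking with max size 4:
  Chunk 1: 'hheg' (positions 0-3)
  Chunk 2: 'ffcf' (positions 4-7)
Total chunks: ceil(8 / 4) = 2

2


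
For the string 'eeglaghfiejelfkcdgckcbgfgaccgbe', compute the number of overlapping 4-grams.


String 'eeglaghfiejelfkcdgckcbgfgaccgbe' has length L = 31.
Number of overlapping n-grams = L - n + 1
Substituting: 31 - 4 + 1 = 28

28


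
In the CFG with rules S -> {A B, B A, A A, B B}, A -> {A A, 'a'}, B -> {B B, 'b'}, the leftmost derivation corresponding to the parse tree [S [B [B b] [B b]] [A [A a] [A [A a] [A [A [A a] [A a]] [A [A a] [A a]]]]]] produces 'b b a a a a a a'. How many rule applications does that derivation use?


Every bracketed nonterminal node [X ...] in the tree is produced by exactly one rule application.
Reading the tree off as a leftmost derivation:
  Step 1: S  =>  B A   (applied S -> B A)
  Step 2: B A  =>  B B A   (applied B -> B B)
  Step 3: B B A  =>  b B A   (applied B -> b)
  Step 4: b B A  =>  b b A   (applied B -> b)
  Step 5: b b A  =>  b b A A   (applied A -> A A)
  Step 6: b b A A  =>  b b a A   (applied A -> a)
  Step 7: b b a A  =>  b b a A A   (applied A -> A A)
  Step 8: b b a A A  =>  b b a a A   (applied A -> a)
  Step 9: b b a a A  =>  b b a a A A   (applied A -> A A)
  Step 10: b b a a A A  =>  b b a a A A A   (applied A -> A A)
  Step 11: b b a a A A A  =>  b b a a a A A   (applied A -> a)
  Step 12: b b a a a A A  =>  b b a a a a A   (applied A -> a)
  Step 13: b b a a a a A  =>  b b a a a a A A   (applied A -> A A)
  Step 14: b b a a a a A A  =>  b b a a a a a A   (applied A -> a)
  Step 15: b b a a a a a A  =>  b b a a a a a a   (applied A -> a)
Final yield: b b a a a a a a
Total rewrite steps: 15

15


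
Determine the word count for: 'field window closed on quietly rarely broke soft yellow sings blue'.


Counting words by splitting on spaces:
  Word 1: 'field'
  Word 2: 'window'
  Word 3: 'closed'
  Word 4: 'on'
  Word 5: 'quietly'
  Word 6: 'rarely'
  Word 7: 'broke'
  Word 8: 'soft'
  Word 9: 'yellow'
  Word 10: 'sings'
  Word 11: 'blue'
Total words: 11

11


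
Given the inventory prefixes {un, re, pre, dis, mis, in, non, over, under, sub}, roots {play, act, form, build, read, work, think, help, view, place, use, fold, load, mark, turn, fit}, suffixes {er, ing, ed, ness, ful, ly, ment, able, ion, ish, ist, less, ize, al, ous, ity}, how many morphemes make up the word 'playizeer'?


Segmenting 'playizeer' against the inventory:
  'play' -> root (morpheme 1)
  'ize' -> suffix (morpheme 2)
  'er' -> suffix (morpheme 3)
Total morphemes: 3

3


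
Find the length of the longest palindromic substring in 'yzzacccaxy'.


Scanning 'yzzacccaxy' for palindromic substrings.
Substring at positions 3-7: 'accca'.
Check: reverse('accca') = 'accca' -> palindrome confirmed.
Neighbouring characters ('z' / 'x') break symmetry, so it cannot extend further.
No longer palindromic substring exists; longest length = 5

5


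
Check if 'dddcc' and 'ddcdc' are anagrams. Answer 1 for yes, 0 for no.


Sort characters of 'dddcc': 'ccddd'
Sort characters of 'ddcdc': 'ccddd'
Sorted forms match -> they ARE anagrams
Result: 1

1


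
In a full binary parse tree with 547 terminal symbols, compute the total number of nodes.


Leaf nodes (terminals): 547
Internal nodes = n - 1 = 547 - 1 = 546
Total = leaves + internal = 547 + 546 = 1093

1093


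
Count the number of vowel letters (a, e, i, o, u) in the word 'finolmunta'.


Scanning each character of 'finolmunta':
  Position 1: 'f' -> consonant (running count: 0)
  Position 2: 'i' -> vowel (running count: 1)
  Position 3: 'n' -> consonant (running count: 1)
  Position 4: 'o' -> vowel (running count: 2)
  Position 5: 'l' -> consonant (running count: 2)
  Position 6: 'm' -> consonant (running count: 2)
  Position 7: 'u' -> vowel (running count: 3)
  Position 8: 'n' -> consonant (running count: 3)
  Position 9: 't' -> consonant (running count: 3)
  Position 10: 'a' -> vowel (running count: 4)
Total vowels: 4

4


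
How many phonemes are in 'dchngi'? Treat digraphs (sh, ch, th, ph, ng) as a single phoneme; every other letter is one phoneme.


Parsing 'dchngi' greedily, digraphs first:
  'd' -> consonant phoneme (phonemes so far: 1)
  'ch' -> digraph (1 consonant phoneme) (phonemes so far: 2)
  'ng' -> digraph (1 consonant phoneme) (phonemes so far: 3)
  'i' -> vowel phoneme (phonemes so far: 4)
Total phonemes: 4

4


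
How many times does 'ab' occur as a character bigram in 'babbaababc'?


Scanning 'babbaababc' for bigram 'ab':
  Position 0: 'ba' -> no
  Position 1: 'ab' -> MATCH
  Position 2: 'bb' -> no
  Position 3: 'ba' -> no
  Position 4: 'aa' -> no
  Position 5: 'ab' -> MATCH
  Position 6: 'ba' -> no
  Position 7: 'ab' -> MATCH
  Position 8: 'bc' -> no
Total matches: 3

3


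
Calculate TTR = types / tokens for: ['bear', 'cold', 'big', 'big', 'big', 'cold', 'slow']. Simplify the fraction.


Tokens: 7
Unique types: ('bear', 'big', 'cold', 'slow') = 4
TTR = 4/7
Already in lowest terms.

4/7


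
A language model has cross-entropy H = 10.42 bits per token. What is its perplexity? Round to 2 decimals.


Perplexity formula: PP = 2^H
H = 10.42
PP = 2^10.42
Decompose: 2^10.42 = 2^10 * 2^0.42
2^10 = 1024, 2^0.42 ~ 1.3379276
PP ~ 1024 * 1.3379276 = 1370.0378624
Rounded to 2 decimals: 1370.04

1370.04


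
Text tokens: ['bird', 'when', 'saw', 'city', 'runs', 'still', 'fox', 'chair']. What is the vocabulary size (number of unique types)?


Listing all tokens and tracking unique types:
  Token 1: 'bird' -> NEW (unique so far: 1)
  Token 2: 'when' -> NEW (unique so far: 2)
  Token 3: 'saw' -> NEW (unique so far: 3)
  Token 4: 'city' -> NEW (unique so far: 4)
  Token 5: 'runs' -> NEW (unique so far: 5)
  Token 6: 'still' -> NEW (unique so far: 6)
  Token 7: 'fox' -> NEW (unique so far: 7)
  Token 8: 'chair' -> NEW (unique so far: 8)
Unique types: ('bird', 'chair', 'city', 'fox', 'runs', 'saw', 'still', 'when')
Vocabulary size: 8

8


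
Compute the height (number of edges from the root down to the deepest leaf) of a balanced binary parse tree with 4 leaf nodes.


In a balanced binary tree with n leaves the deepest leaf is ceil(log2(n)) edges below the root.
log2(4) = 2.0000
ceil(2.0000) = 2
height (edges) = 2

2


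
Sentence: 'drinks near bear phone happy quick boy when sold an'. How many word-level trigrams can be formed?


Word trigrams from [10] words:
  Trigram 1: (drinks near bear)
  Trigram 2: (near bear phone)
  Trigram 3: (bear phone happy)
  Trigram 4: (phone happy quick)
  Trigram 5: (happy quick boy)
  Trigram 6: (quick boy when)
  Trigram 7: (boy when sold)
  Trigram 8: (when sold an)
Total word trigrams: 10 - 2 = 8

8


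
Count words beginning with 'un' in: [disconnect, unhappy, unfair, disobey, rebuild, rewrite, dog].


Checking each word for prefix 'un':
  'disconnect' -> no (count: 0)
  'unhappy' -> YES, starts with 'un' (count: 1)
  'unfair' -> YES, starts with 'un' (count: 2)
  'disobey' -> no (count: 2)
  'rebuild' -> no (count: 2)
  'rewrite' -> no (count: 2)
  'dog' -> no (count: 2)
Total with prefix 'un': 2

2


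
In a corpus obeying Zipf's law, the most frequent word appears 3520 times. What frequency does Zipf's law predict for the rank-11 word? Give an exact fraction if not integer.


Zipf's law: freq(rank) = f1 / rank
f1 = 3520, rank = 11
freq = 3520 / 11
= 320

320


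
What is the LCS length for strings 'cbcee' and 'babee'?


DP table for LCS of 'cbcee' and 'babee':
       b  a  b  e  e
    0  0  0  0  0  0
  c 0  0  0  0  0  0
  b 0  1  1  1  1  1
  c 0  1  1  1  1  1
  e 0  1  1  1  2  2
  e 0  1  1  1  2  3
LCS: 'bee'
LCS length = 3

3


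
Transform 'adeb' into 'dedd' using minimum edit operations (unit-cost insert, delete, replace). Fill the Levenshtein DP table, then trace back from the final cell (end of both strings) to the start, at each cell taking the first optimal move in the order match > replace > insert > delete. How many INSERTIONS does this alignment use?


Edit distance = 3. Backtracking from cell (4, 4) with preference match > replace > insert > delete,
then listing the resulting alignment 'adeb' -> 'dedd' left to right:
  Step 1: delete 'a'
  Step 2: keep 'd'
  Step 3: keep 'e'
  Step 4: insert 'd' [insertion #1]
  Step 5: replace b->d
Total insertions: 1

1


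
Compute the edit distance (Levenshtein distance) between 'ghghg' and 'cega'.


Building DP table for s1='ghghg' (len 5) and s2='cega' (len 4):
       c  e  g  a
    0  1  2  3  4
  g 1  1  2  2  3
  h 2  2  2  3  3
  g 3  3  3  2  3
  h 4  4  4  3  3
  g 5  5  5  4  4
Edit distance = dp[5][4] = 4

4


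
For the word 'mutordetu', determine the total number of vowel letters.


Scanning each character of 'mutordetu':
  Position 1: 'm' -> consonant (running count: 0)
  Position 2: 'u' -> vowel (running count: 1)
  Position 3: 't' -> consonant (running count: 1)
  Position 4: 'o' -> vowel (running count: 2)
  Position 5: 'r' -> consonant (running count: 2)
  Position 6: 'd' -> consonant (running count: 2)
  Position 7: 'e' -> vowel (running count: 3)
  Position 8: 't' -> consonant (running count: 3)
  Position 9: 'u' -> vowel (running count: 4)
Total vowels: 4

4


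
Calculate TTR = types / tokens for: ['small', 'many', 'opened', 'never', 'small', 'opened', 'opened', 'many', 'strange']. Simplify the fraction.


Tokens: 9
Unique types: ('many', 'never', 'opened', 'small', 'strange') = 5
TTR = 5/9
Already in lowest terms.

5/9


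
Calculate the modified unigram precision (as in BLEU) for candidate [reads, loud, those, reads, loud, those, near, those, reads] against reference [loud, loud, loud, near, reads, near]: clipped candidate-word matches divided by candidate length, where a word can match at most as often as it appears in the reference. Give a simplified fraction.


Reference word counts: {'loud': 3, 'near': 2, 'reads': 1}
Checking each candidate word (with clipping):
  'reads' -> in reference (ref count 1, used 1/1) -> match (matches: 1)
  'loud' -> in reference (ref count 3, used 1/3) -> match (matches: 2)
  'those' -> not in reference -> no match (matches: 2)
  'reads' -> ref count 1 already used up (1/1) -> clipped, no match (matches: 2)
  'loud' -> in reference (ref count 3, used 2/3) -> match (matches: 3)
  'those' -> not in reference -> no match (matches: 3)
  'near' -> in reference (ref count 2, used 1/2) -> match (matches: 4)
  'those' -> not in reference -> no match (matches: 4)
  'reads' -> ref count 1 already used up (1/1) -> clipped, no match (matches: 4)
Clipped matches: 4, Candidate length: 9
Precision = 4/9

4/9


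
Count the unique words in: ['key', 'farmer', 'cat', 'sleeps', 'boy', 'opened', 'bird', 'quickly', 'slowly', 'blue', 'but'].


Listing all tokens and tracking unique types:
  Token 1: 'key' -> NEW (unique so far: 1)
  Token 2: 'farmer' -> NEW (unique so far: 2)
  Token 3: 'cat' -> NEW (unique so far: 3)
  Token 4: 'sleeps' -> NEW (unique so far: 4)
  Token 5: 'boy' -> NEW (unique so far: 5)
  Token 6: 'opened' -> NEW (unique so far: 6)
  Token 7: 'bird' -> NEW (unique so far: 7)
  Token 8: 'quickly' -> NEW (unique so far: 8)
  Token 9: 'slowly' -> NEW (unique so far: 9)
  Token 10: 'blue' -> NEW (unique so far: 10)
  Token 11: 'but' -> NEW (unique so far: 11)
Unique types: ('bird', 'blue', 'boy', 'but', 'cat', 'farmer', 'key', 'opened', 'quickly', 'sleeps', 'slowly')
Vocabulary size: 11

11


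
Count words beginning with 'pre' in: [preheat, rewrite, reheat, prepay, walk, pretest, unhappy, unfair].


Checking each word for prefix 'pre':
  'preheat' -> YES, starts with 'pre' (count: 1)
  'rewrite' -> no (count: 1)
  'reheat' -> no (count: 1)
  'prepay' -> YES, starts with 'pre' (count: 2)
  'walk' -> no (count: 2)
  'pretest' -> YES, starts with 'pre' (count: 3)
  'unhappy' -> no (count: 3)
  'unfair' -> no (count: 3)
Total with prefix 'pre': 3

3


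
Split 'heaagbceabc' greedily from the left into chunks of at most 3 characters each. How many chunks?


'heaagbceabc' has 11 characters.
Chunking with max size 3:
  Chunk 1: 'hea' (positions 0-2)
  Chunk 2: 'agb' (positions 3-5)
  Chunk 3: 'cea' (positions 6-8)
  Chunk 4: 'bc' (positions 9-10)
Total chunks: ceil(11 / 3) = 4

4


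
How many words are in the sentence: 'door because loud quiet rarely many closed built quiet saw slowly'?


Counting words by splitting on spaces:
  Word 1: 'door'
  Word 2: 'because'
  Word 3: 'loud'
  Word 4: 'quiet'
  Word 5: 'rarely'
  Word 6: 'many'
  Word 7: 'closed'
  Word 8: 'built'
  Word 9: 'quiet'
  Word 10: 'saw'
  Word 11: 'slowly'
Total words: 11

11


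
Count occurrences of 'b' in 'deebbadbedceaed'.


Scanning 'deebbadbedceaed' for 'b':
  Position 3: 'b' -> MATCH (count: 1)
  Position 4: 'b' -> MATCH (count: 2)
  Position 7: 'b' -> MATCH (count: 3)
Total occurrences of 'b': 3

3


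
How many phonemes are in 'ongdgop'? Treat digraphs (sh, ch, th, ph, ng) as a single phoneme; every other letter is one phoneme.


Parsing 'ongdgop' greedily, digraphs first:
  'o' -> vowel phoneme (phonemes so far: 1)
  'ng' -> digraph (1 consonant phoneme) (phonemes so far: 2)
  'd' -> consonant phoneme (phonemes so far: 3)
  'g' -> consonant phoneme (phonemes so far: 4)
  'o' -> vowel phoneme (phonemes so far: 5)
  'p' -> consonant phoneme (phonemes so far: 6)
Total phonemes: 6

6


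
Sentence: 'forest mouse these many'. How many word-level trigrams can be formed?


Word trigrams from [4] words:
  Trigram 1: (forest mouse these)
  Trigram 2: (mouse these many)
Total word trigrams: 4 - 2 = 2

2


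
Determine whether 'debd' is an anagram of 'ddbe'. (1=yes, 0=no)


Sort characters of 'debd': 'bdde'
Sort characters of 'ddbe': 'bdde'
Sorted forms match -> they ARE anagrams
Result: 1

1


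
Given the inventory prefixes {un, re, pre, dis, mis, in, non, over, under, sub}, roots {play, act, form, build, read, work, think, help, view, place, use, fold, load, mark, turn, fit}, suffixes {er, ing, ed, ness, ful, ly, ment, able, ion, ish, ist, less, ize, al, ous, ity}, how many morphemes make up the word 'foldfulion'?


Segmenting 'foldfulion' against the inventory:
  'fold' -> root (morpheme 1)
  'ful' -> suffix (morpheme 2)
  'ion' -> suffix (morpheme 3)
Total morphemes: 3

3


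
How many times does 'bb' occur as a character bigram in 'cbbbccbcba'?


Scanning 'cbbbccbcba' for bigram 'bb':
  Position 0: 'cb' -> no
  Position 1: 'bb' -> MATCH
  Position 2: 'bb' -> MATCH
  Position 3: 'bc' -> no
  Position 4: 'cc' -> no
  Position 5: 'cb' -> no
  Position 6: 'bc' -> no
  Position 7: 'cb' -> no
  Position 8: 'ba' -> no
Total matches: 2

2


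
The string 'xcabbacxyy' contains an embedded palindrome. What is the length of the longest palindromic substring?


Scanning 'xcabbacxyy' for palindromic substrings.
Substring at positions 0-7: 'xcabbacx'.
Check: reverse('xcabbacx') = 'xcabbacx' -> palindrome confirmed.
Neighbouring characters ('-' / 'y') break symmetry, so it cannot extend further.
No longer palindromic substring exists; longest length = 8

8


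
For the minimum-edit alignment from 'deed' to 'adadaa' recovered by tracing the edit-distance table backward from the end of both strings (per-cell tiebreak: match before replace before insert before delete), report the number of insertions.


Edit distance = 5. Backtracking from cell (4, 6) with preference match > replace > insert > delete,
then listing the resulting alignment 'deed' -> 'adadaa' left to right:
  Step 1: insert 'a' [insertion #1]
  Step 2: keep 'd'
  Step 3: insert 'a' [insertion #2]
  Step 4: replace e->d
  Step 5: replace e->a
  Step 6: replace d->a
Total insertions: 2

2


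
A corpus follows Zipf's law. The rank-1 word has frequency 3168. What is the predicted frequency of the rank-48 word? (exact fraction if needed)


Zipf's law: freq(rank) = f1 / rank
f1 = 3168, rank = 48
freq = 3168 / 48
= 66

66


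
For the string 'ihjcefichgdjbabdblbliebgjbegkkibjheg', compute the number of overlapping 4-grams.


String 'ihjcefichgdjbabdblbliebgjbegkkibjheg' has length L = 36.
Number of overlapping n-grams = L - n + 1
Substituting: 36 - 4 + 1 = 33

33


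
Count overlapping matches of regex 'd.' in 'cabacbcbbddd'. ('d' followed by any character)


Pattern: d. means 'd' followed by any character.
Scanning 'cabacbcbbddd' position-by-position:
  Pos 0: window 'ca' -> no
  Pos 1: window 'ab' -> no
  Pos 2: window 'ba' -> no
  Pos 3: window 'ac' -> no
  Pos 4: window 'cb' -> no
  Pos 5: window 'bc' -> no
  Pos 6: window 'cb' -> no
  Pos 7: window 'bb' -> no
  Pos 8: window 'bd' -> no
  Pos 9: window 'dd' -> MATCH
  Pos 10: window 'dd' -> MATCH
  Pos 11: window 'd' -> no
Total matches: 2

2


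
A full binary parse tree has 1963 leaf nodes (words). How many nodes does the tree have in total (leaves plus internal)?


Leaf nodes (terminals): 1963
Internal nodes = n - 1 = 1963 - 1 = 1962
Total = leaves + internal = 1963 + 1962 = 3925

3925


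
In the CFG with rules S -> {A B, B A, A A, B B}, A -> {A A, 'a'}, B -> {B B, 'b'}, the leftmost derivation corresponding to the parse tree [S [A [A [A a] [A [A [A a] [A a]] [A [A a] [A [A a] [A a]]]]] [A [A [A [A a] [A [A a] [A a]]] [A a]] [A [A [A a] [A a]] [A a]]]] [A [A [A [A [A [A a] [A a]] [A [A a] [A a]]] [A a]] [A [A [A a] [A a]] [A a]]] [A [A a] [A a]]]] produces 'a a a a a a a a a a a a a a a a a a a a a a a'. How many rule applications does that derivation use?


Every bracketed nonterminal node [X ...] in the tree is produced by exactly one rule application.
Reading the tree off as a leftmost derivation:
  Step 1: S  =>  A A   (applied S -> A A)
  Step 2: A A  =>  A A A   (applied A -> A A)
  Step 3: A A A  =>  A A A A   (applied A -> A A)
  Step 4: A A A A  =>  a A A A   (applied A -> a)
  Step 5: a A A A  =>  a A A A A   (applied A -> A A)
  Step 6: a A A A A  =>  a A A A A A   (applied A -> A A)
  Step 7: a A A A A A  =>  a a A A A A   (applied A -> a)
  Step 8: a a A A A A  =>  a a a A A A   (applied A -> a)
  Step 9: a a a A A A  =>  a a a A A A A   (applied A -> A A)
  Step 10: a a a A A A A  =>  a a a a A A A   (applied A -> a)
  Step 11: a a a a A A A  =>  a a a a A A A A   (applied A -> A A)
  Step 12: a a a a A A A A  =>  a a a a a A A A   (applied A -> a)
  Step 13: a a a a a A A A  =>  a a a a a a A A   (applied A -> a)
  Step 14: a a a a a a A A  =>  a a a a a a A A A   (applied A -> A A)
  Step 15: a a a a a a A A A  =>  a a a a a a A A A A   (applied A -> A A)
  Step 16: a a a a a a A A A A  =>  a a a a a a A A A A A   (applied A -> A A)
  Step 17: a a a a a a A A A A A  =>  a a a a a a a A A A A   (applied A -> a)
  Step 18: a a a a a a a A A A A  =>  a a a a a a a A A A A A   (applied A -> A A)
  Step 19: a a a a a a a A A A A A  =>  a a a a a a a a A A A A   (applied A -> a)
  Step 20: a a a a a a a a A A A A  =>  a a a a a a a a a A A A   (applied A -> a)
  Step 21: a a a a a a a a a A A A  =>  a a a a a a a a a a A A   (applied A -> a)
  Step 22: a a a a a a a a a a A A  =>  a a a a a a a a a a A A A   (applied A -> A A)
  Step 23: a a a a a a a a a a A A A  =>  a a a a a a a a a a A A A A   (applied A -> A A)
  Step 24: a a a a a a a a a a A A A A  =>  a a a a a a a a a a a A A A   (applied A -> a)
  Step 25: a a a a a a a a a a a A A A  =>  a a a a a a a a a a a a A A   (applied A -> a)
  Step 26: a a a a a a a a a a a a A A  =>  a a a a a a a a a a a a a A   (applied A -> a)
  Step 27: a a a a a a a a a a a a a A  =>  a a a a a a a a a a a a a A A   (applied A -> A A)
  Step 28: a a a a a a a a a a a a a A A  =>  a a a a a a a a a a a a a A A A   (applied A -> A A)
  Step 29: a a a a a a a a a a a a a A A A  =>  a a a a a a a a a a a a a A A A A   (applied A -> A A)
  Step 30: a a a a a a a a a a a a a A A A A  =>  a a a a a a a a a a a a a A A A A A   (applied A -> A A)
  Step 31: a a a a a a a a a a a a a A A A A A  =>  a a a a a a a a a a a a a A A A A A A   (applied A -> A A)
  Step 32: a a a a a a a a a a a a a A A A A A A  =>  a a a a a a a a a a a a a a A A A A A   (applied A -> a)
  Step 33: a a a a a a a a a a a a a a A A A A A  =>  a a a a a a a a a a a a a a a A A A A   (applied A -> a)
  Step 34: a a a a a a a a a a a a a a a A A A A  =>  a a a a a a a a a a a a a a a A A A A A   (applied A -> A A)
  Step 35: a a a a a a a a a a a a a a a A A A A A  =>  a a a a a a a a a a a a a a a a A A A A   (applied A -> a)
  Step 36: a a a a a a a a a a a a a a a a A A A A  =>  a a a a a a a a a a a a a a a a a A A A   (applied A -> a)
  Step 37: a a a a a a a a a a a a a a a a a A A A  =>  a a a a a a a a a a a a a a a a a a A A   (applied A -> a)
  Step 38: a a a a a a a a a a a a a a a a a a A A  =>  a a a a a a a a a a a a a a a a a a A A A   (applied A -> A A)
  Step 39: a a a a a a a a a a a a a a a a a a A A A  =>  a a a a a a a a a a a a a a a a a a A A A A   (applied A -> A A)
  Step 40: a a a a a a a a a a a a a a a a a a A A A A  =>  a a a a a a a a a a a a a a a a a a a A A A   (applied A -> a)
  Step 41: a a a a a a a a a a a a a a a a a a a A A A  =>  a a a a a a a a a a a a a a a a a a a a A A   (applied A -> a)
  Step 42: a a a a a a a a a a a a a a a a a a a a A A  =>  a a a a a a a a a a a a a a a a a a a a a A   (applied A -> a)
  Step 43: a a a a a a a a a a a a a a a a a a a a a A  =>  a a a a a a a a a a a a a a a a a a a a a A A   (applied A -> A A)
  Step 44: a a a a a a a a a a a a a a a a a a a a a A A  =>  a a a a a a a a a a a a a a a a a a a a a a A   (applied A -> a)
  Step 45: a a a a a a a a a a a a a a a a a a a a a a A  =>  a a a a a a a a a a a a a a a a a a a a a a a   (applied A -> a)
Final yield: a a a a a a a a a a a a a a a a a a a a a a a
Total rewrite steps: 45

45
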